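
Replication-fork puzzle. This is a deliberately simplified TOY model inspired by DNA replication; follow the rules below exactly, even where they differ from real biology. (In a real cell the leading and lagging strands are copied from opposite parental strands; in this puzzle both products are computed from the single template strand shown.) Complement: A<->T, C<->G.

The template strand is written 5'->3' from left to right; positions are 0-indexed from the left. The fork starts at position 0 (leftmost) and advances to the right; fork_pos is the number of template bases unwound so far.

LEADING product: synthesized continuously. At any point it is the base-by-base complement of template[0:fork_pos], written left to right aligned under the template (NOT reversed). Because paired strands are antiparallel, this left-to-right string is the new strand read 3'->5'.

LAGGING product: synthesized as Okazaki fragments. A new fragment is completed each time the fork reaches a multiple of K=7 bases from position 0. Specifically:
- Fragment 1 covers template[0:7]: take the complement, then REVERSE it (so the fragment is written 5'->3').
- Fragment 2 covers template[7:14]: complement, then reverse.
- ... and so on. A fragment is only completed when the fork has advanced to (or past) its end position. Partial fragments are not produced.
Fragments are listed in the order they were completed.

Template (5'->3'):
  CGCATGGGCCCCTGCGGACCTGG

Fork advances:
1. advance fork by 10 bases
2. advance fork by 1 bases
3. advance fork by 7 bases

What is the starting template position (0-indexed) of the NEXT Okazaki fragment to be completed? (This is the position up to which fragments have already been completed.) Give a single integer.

Step 1: advance 10 -> fork_pos = 0 + 10 = 10. Reached multiple(s) of 7: 7 -> fragment 1 completed (1 total).
Step 2: advance 1 -> fork_pos = 10 + 1 = 11. Next multiple of 7 is 14 (not reached); still 1 fragment(s).
Step 3: advance 7 -> fork_pos = 11 + 7 = 18. Reached multiple(s) of 7: 14 -> fragment 2 completed (2 total).
2 fragment(s) completed, covering template[0:14] (2 x 7 = 14). The next fragment, fragment 3, covers template[14:21], so it starts at position 14.

Answer: 14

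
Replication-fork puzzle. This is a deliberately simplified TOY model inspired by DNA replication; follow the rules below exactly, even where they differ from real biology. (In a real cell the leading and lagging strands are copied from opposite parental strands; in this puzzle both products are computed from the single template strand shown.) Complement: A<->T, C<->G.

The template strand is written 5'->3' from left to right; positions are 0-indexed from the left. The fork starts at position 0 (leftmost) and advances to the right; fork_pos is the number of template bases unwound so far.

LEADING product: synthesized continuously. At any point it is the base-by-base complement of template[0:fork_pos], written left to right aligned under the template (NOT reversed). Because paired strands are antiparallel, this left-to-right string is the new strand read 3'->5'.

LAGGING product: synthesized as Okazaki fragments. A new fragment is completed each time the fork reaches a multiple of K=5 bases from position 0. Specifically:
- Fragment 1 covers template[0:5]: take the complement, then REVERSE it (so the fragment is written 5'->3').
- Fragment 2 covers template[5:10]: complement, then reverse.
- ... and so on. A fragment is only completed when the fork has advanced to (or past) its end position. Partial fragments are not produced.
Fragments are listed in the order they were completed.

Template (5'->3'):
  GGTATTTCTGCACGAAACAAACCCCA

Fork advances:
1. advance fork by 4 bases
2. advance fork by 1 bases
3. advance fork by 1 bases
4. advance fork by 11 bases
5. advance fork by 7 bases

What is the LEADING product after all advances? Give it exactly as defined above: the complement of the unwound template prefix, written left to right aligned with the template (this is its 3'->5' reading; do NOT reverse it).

Answer: CCATAAAGACGTGCTTTGTTTGGG

Derivation:
Step 1: advance 4 -> fork_pos = 0 + 4 = 4.
Step 2: advance 1 -> fork_pos = 4 + 1 = 5.
Step 3: advance 1 -> fork_pos = 5 + 1 = 6.
Step 4: advance 11 -> fork_pos = 6 + 11 = 17.
Step 5: advance 7 -> fork_pos = 17 + 7 = 24.
Unwound prefix: template[0:24] = GGTATTTCTGCACGAAACAAACCC
Complement it base by base (A<->T, C<->G), keeping left-to-right order:
  [0:5] GGTAT -> CCATA
  [5:10] TTCTG -> AAGAC
  [10:15] CACGA -> GTGCT
  [15:20] AACAA -> TTGTT
  [20:24] ACCC -> TGGG
Concatenate: CCATAAAGACGTGCTTTGTTTGGG (length 24; written aligned with the template, i.e. 3'->5').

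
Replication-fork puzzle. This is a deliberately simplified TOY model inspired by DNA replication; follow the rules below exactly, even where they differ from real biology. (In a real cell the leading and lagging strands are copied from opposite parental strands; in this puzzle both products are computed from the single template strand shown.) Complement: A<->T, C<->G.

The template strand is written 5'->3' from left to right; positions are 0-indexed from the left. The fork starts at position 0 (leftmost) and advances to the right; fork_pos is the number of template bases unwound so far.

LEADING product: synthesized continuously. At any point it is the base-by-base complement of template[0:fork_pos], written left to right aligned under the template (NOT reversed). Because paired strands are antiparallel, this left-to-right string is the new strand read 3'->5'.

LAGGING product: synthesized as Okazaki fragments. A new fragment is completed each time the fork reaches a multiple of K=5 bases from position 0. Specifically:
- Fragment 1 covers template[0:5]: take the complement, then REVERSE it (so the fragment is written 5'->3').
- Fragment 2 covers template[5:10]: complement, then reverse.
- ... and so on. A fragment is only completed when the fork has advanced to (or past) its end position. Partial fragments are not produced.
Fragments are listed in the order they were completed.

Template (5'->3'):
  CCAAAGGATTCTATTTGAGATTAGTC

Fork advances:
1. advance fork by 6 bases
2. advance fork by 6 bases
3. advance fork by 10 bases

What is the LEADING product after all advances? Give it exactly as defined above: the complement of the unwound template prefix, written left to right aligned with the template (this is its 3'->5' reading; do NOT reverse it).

Step 1: advance 6 -> fork_pos = 0 + 6 = 6.
Step 2: advance 6 -> fork_pos = 6 + 6 = 12.
Step 3: advance 10 -> fork_pos = 12 + 10 = 22.
Unwound prefix: template[0:22] = CCAAAGGATTCTATTTGAGATT
Complement it base by base (A<->T, C<->G), keeping left-to-right order:
  [0:5] CCAAA -> GGTTT
  [5:10] GGATT -> CCTAA
  [10:15] CTATT -> GATAA
  [15:20] TGAGA -> ACTCT
  [20:22] TT -> AA
Concatenate: GGTTTCCTAAGATAAACTCTAA (length 22; written aligned with the template, i.e. 3'->5').

Answer: GGTTTCCTAAGATAAACTCTAA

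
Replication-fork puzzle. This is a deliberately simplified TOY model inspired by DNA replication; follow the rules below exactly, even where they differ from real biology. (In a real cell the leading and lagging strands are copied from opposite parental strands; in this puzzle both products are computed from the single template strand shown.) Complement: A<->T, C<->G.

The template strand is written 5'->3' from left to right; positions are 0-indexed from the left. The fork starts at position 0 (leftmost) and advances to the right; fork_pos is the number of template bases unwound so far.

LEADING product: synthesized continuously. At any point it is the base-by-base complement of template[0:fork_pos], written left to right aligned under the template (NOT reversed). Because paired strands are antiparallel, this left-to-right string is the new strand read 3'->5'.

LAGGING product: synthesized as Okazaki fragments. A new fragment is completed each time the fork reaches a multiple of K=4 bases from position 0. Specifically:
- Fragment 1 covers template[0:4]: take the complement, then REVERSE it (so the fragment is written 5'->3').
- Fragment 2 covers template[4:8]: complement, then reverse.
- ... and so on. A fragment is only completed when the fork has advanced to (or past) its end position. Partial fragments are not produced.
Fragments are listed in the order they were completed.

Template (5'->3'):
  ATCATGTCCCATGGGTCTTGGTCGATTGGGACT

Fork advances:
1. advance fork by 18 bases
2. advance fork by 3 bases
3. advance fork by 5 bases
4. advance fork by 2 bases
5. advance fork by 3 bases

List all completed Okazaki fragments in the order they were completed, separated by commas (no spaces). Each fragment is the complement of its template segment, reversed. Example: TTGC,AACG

Step 1: advance 18 -> fork_pos = 0 + 18 = 18. Reached multiple(s) of 4: 4, 8, 12, 16 -> fragments 1-4 completed (4 total).
Step 2: advance 3 -> fork_pos = 18 + 3 = 21. Reached multiple(s) of 4: 20 -> fragment 5 completed (5 total).
Step 3: advance 5 -> fork_pos = 21 + 5 = 26. Reached multiple(s) of 4: 24 -> fragment 6 completed (6 total).
Step 4: advance 2 -> fork_pos = 26 + 2 = 28. Reached multiple(s) of 4: 28 -> fragment 7 completed (7 total).
Step 5: advance 3 -> fork_pos = 28 + 3 = 31. Next multiple of 4 is 32 (not reached); still 7 fragment(s).
Final fork_pos = 31, so 7 fragment(s) are complete. Build each: template segment -> complement -> reverse.
Fragment 1: template[0:4] = ATCA -> complement TAGT -> reversed TGAT
Fragment 2: template[4:8] = TGTC -> complement ACAG -> reversed GACA
Fragment 3: template[8:12] = CCAT -> complement GGTA -> reversed ATGG
Fragment 4: template[12:16] = GGGT -> complement CCCA -> reversed ACCC
Fragment 5: template[16:20] = CTTG -> complement GAAC -> reversed CAAG
Fragment 6: template[20:24] = GTCG -> complement CAGC -> reversed CGAC
Fragment 7: template[24:28] = ATTG -> complement TAAC -> reversed CAAT

Answer: TGAT,GACA,ATGG,ACCC,CAAG,CGAC,CAAT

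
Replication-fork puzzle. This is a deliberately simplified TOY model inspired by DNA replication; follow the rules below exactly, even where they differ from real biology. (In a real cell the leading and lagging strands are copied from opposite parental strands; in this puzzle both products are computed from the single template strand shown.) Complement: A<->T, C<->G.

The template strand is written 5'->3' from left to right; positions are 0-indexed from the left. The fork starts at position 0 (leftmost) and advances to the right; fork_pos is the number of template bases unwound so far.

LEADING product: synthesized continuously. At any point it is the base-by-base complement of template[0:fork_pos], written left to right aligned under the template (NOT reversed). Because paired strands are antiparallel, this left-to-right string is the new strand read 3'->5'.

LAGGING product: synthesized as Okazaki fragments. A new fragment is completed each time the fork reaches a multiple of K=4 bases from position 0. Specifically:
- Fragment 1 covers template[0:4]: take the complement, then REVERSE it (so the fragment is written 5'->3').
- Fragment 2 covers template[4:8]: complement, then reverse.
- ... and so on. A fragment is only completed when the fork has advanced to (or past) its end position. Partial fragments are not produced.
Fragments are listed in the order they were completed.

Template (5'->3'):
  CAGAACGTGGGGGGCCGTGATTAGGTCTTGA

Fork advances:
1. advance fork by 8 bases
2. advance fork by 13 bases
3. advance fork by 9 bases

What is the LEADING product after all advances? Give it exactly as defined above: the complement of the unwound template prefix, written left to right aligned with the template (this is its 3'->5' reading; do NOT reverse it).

Step 1: advance 8 -> fork_pos = 0 + 8 = 8.
Step 2: advance 13 -> fork_pos = 8 + 13 = 21.
Step 3: advance 9 -> fork_pos = 21 + 9 = 30.
Unwound prefix: template[0:30] = CAGAACGTGGGGGGCCGTGATTAGGTCTTG
Complement it base by base (A<->T, C<->G), keeping left-to-right order:
  [0:5] CAGAA -> GTCTT
  [5:10] CGTGG -> GCACC
  [10:15] GGGGC -> CCCCG
  [15:20] CGTGA -> GCACT
  [20:25] TTAGG -> AATCC
  [25:30] TCTTG -> AGAAC
Concatenate: GTCTTGCACCCCCCGGCACTAATCCAGAAC (length 30; written aligned with the template, i.e. 3'->5').

Answer: GTCTTGCACCCCCCGGCACTAATCCAGAAC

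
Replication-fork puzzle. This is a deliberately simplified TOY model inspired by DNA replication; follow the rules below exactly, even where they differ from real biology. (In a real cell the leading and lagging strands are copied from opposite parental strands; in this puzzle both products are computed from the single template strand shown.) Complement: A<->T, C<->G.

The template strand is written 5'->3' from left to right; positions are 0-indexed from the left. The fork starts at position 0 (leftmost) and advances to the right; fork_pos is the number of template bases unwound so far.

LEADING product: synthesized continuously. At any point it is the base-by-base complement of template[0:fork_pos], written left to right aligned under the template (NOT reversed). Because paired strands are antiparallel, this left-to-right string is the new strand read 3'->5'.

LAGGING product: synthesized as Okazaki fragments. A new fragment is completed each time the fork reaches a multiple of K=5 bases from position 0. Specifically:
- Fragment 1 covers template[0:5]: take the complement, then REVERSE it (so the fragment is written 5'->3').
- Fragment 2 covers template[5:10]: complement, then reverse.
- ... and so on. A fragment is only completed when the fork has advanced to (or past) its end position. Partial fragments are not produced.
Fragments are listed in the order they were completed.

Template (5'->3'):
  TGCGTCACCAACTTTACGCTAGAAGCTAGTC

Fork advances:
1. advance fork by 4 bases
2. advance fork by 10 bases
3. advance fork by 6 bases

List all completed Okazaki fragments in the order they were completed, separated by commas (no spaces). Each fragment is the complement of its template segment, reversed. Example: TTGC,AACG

Step 1: advance 4 -> fork_pos = 0 + 4 = 4. Next multiple of 5 is 5 (not reached); still 0 fragment(s).
Step 2: advance 10 -> fork_pos = 4 + 10 = 14. Reached multiple(s) of 5: 5, 10 -> fragments 1-2 completed (2 total).
Step 3: advance 6 -> fork_pos = 14 + 6 = 20. Reached multiple(s) of 5: 15, 20 -> fragments 3-4 completed (4 total).
Final fork_pos = 20, so 4 fragment(s) are complete. Build each: template segment -> complement -> reverse.
Fragment 1: template[0:5] = TGCGT -> complement ACGCA -> reversed ACGCA
Fragment 2: template[5:10] = CACCA -> complement GTGGT -> reversed TGGTG
Fragment 3: template[10:15] = ACTTT -> complement TGAAA -> reversed AAAGT
Fragment 4: template[15:20] = ACGCT -> complement TGCGA -> reversed AGCGT

Answer: ACGCA,TGGTG,AAAGT,AGCGT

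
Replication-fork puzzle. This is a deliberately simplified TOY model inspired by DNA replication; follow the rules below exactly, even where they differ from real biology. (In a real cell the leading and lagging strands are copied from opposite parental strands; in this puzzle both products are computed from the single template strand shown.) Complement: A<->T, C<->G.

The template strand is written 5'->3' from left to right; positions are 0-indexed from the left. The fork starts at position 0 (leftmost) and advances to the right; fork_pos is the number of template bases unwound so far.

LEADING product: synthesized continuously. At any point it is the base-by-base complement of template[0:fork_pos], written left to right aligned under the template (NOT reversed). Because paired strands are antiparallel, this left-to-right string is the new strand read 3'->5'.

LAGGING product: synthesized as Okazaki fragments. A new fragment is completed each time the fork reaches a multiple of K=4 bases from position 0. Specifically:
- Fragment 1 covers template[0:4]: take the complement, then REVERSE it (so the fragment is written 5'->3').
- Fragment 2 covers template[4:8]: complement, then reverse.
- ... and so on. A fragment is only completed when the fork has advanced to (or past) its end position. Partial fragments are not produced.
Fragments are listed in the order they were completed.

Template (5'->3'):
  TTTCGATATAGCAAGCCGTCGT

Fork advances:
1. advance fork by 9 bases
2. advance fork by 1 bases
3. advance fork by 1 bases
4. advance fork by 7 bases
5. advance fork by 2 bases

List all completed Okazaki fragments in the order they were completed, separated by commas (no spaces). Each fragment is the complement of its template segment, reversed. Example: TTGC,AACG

Answer: GAAA,TATC,GCTA,GCTT,GACG

Derivation:
Step 1: advance 9 -> fork_pos = 0 + 9 = 9. Reached multiple(s) of 4: 4, 8 -> fragments 1-2 completed (2 total).
Step 2: advance 1 -> fork_pos = 9 + 1 = 10. Next multiple of 4 is 12 (not reached); still 2 fragment(s).
Step 3: advance 1 -> fork_pos = 10 + 1 = 11. Next multiple of 4 is 12 (not reached); still 2 fragment(s).
Step 4: advance 7 -> fork_pos = 11 + 7 = 18. Reached multiple(s) of 4: 12, 16 -> fragments 3-4 completed (4 total).
Step 5: advance 2 -> fork_pos = 18 + 2 = 20. Reached multiple(s) of 4: 20 -> fragment 5 completed (5 total).
Final fork_pos = 20, so 5 fragment(s) are complete. Build each: template segment -> complement -> reverse.
Fragment 1: template[0:4] = TTTC -> complement AAAG -> reversed GAAA
Fragment 2: template[4:8] = GATA -> complement CTAT -> reversed TATC
Fragment 3: template[8:12] = TAGC -> complement ATCG -> reversed GCTA
Fragment 4: template[12:16] = AAGC -> complement TTCG -> reversed GCTT
Fragment 5: template[16:20] = CGTC -> complement GCAG -> reversed GACG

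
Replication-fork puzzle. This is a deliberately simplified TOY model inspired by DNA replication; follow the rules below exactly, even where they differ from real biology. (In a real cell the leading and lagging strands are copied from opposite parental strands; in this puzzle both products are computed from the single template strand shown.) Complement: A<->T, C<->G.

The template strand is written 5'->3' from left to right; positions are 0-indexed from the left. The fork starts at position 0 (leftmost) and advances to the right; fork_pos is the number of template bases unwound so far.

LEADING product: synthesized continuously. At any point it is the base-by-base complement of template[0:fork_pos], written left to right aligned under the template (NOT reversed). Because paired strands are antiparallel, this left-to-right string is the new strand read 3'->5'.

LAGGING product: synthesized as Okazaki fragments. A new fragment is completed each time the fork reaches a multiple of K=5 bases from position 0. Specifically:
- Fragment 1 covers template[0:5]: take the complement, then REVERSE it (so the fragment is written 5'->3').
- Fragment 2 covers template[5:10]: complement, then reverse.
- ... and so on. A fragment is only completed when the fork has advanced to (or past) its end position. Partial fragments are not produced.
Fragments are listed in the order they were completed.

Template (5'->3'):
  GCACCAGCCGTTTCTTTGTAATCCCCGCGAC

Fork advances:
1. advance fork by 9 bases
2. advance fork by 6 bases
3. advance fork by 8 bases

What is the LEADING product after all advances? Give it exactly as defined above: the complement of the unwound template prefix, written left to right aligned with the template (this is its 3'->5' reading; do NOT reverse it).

Step 1: advance 9 -> fork_pos = 0 + 9 = 9.
Step 2: advance 6 -> fork_pos = 9 + 6 = 15.
Step 3: advance 8 -> fork_pos = 15 + 8 = 23.
Unwound prefix: template[0:23] = GCACCAGCCGTTTCTTTGTAATC
Complement it base by base (A<->T, C<->G), keeping left-to-right order:
  [0:5] GCACC -> CGTGG
  [5:10] AGCCG -> TCGGC
  [10:15] TTTCT -> AAAGA
  [15:20] TTGTA -> AACAT
  [20:23] ATC -> TAG
Concatenate: CGTGGTCGGCAAAGAAACATTAG (length 23; written aligned with the template, i.e. 3'->5').

Answer: CGTGGTCGGCAAAGAAACATTAG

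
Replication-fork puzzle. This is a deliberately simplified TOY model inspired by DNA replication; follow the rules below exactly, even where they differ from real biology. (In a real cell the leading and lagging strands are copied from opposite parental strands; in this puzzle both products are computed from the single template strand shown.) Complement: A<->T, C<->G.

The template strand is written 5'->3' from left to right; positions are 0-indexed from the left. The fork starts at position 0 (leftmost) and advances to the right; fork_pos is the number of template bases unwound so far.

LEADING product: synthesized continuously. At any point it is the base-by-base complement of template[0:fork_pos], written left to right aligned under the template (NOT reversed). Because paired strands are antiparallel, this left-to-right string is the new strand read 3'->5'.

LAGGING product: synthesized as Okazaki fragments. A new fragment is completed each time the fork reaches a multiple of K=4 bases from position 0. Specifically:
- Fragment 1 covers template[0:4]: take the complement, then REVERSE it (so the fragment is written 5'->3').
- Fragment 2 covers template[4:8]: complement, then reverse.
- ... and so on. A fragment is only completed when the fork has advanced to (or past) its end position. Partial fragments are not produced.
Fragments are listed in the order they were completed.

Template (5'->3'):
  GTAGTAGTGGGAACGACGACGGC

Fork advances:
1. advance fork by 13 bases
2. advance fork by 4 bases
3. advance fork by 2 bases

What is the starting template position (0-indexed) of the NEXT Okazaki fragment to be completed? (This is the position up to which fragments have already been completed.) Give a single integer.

Answer: 16

Derivation:
Step 1: advance 13 -> fork_pos = 0 + 13 = 13. Reached multiple(s) of 4: 4, 8, 12 -> fragments 1-3 completed (3 total).
Step 2: advance 4 -> fork_pos = 13 + 4 = 17. Reached multiple(s) of 4: 16 -> fragment 4 completed (4 total).
Step 3: advance 2 -> fork_pos = 17 + 2 = 19. Next multiple of 4 is 20 (not reached); still 4 fragment(s).
4 fragment(s) completed, covering template[0:16] (4 x 4 = 16). The next fragment, fragment 5, covers template[16:20], so it starts at position 16.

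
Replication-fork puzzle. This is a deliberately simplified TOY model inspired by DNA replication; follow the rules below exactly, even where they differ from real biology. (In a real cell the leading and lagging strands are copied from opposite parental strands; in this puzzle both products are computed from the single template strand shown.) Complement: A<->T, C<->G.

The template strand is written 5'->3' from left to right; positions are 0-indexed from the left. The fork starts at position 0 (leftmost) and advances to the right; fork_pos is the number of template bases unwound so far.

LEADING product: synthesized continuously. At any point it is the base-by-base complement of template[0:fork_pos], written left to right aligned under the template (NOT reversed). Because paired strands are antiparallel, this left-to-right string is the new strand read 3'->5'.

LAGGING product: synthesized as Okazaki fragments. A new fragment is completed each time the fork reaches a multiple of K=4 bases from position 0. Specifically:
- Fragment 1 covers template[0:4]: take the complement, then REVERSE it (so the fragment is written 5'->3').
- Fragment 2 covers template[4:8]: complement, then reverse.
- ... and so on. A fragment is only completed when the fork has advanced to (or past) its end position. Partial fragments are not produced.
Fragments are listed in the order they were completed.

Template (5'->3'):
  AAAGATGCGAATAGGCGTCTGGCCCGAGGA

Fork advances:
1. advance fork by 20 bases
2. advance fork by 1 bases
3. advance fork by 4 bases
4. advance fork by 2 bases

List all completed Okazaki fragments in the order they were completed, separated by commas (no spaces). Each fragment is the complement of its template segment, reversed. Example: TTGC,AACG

Answer: CTTT,GCAT,ATTC,GCCT,AGAC,GGCC

Derivation:
Step 1: advance 20 -> fork_pos = 0 + 20 = 20. Reached multiple(s) of 4: 4, 8, 12, 16, 20 -> fragments 1-5 completed (5 total).
Step 2: advance 1 -> fork_pos = 20 + 1 = 21. Next multiple of 4 is 24 (not reached); still 5 fragment(s).
Step 3: advance 4 -> fork_pos = 21 + 4 = 25. Reached multiple(s) of 4: 24 -> fragment 6 completed (6 total).
Step 4: advance 2 -> fork_pos = 25 + 2 = 27. Next multiple of 4 is 28 (not reached); still 6 fragment(s).
Final fork_pos = 27, so 6 fragment(s) are complete. Build each: template segment -> complement -> reverse.
Fragment 1: template[0:4] = AAAG -> complement TTTC -> reversed CTTT
Fragment 2: template[4:8] = ATGC -> complement TACG -> reversed GCAT
Fragment 3: template[8:12] = GAAT -> complement CTTA -> reversed ATTC
Fragment 4: template[12:16] = AGGC -> complement TCCG -> reversed GCCT
Fragment 5: template[16:20] = GTCT -> complement CAGA -> reversed AGAC
Fragment 6: template[20:24] = GGCC -> complement CCGG -> reversed GGCC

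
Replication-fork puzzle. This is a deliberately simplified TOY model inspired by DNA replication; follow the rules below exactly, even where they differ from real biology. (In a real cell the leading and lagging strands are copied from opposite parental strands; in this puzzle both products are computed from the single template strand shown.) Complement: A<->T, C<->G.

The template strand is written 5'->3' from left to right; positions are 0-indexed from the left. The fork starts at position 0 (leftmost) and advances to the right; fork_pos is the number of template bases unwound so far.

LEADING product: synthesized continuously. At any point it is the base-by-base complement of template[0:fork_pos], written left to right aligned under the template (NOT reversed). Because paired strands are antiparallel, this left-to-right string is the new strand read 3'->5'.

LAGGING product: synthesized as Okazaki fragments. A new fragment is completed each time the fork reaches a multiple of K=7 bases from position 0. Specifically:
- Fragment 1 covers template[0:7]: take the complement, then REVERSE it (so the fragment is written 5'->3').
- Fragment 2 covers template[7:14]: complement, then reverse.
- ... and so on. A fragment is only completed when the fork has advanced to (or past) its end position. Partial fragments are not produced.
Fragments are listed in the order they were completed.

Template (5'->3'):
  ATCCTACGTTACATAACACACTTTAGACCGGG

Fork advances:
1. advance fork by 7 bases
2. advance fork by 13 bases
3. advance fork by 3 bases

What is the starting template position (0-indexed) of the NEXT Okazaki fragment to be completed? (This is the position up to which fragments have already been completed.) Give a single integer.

Answer: 21

Derivation:
Step 1: advance 7 -> fork_pos = 0 + 7 = 7. Reached multiple(s) of 7: 7 -> fragment 1 completed (1 total).
Step 2: advance 13 -> fork_pos = 7 + 13 = 20. Reached multiple(s) of 7: 14 -> fragment 2 completed (2 total).
Step 3: advance 3 -> fork_pos = 20 + 3 = 23. Reached multiple(s) of 7: 21 -> fragment 3 completed (3 total).
3 fragment(s) completed, covering template[0:21] (3 x 7 = 21). The next fragment, fragment 4, covers template[21:28], so it starts at position 21.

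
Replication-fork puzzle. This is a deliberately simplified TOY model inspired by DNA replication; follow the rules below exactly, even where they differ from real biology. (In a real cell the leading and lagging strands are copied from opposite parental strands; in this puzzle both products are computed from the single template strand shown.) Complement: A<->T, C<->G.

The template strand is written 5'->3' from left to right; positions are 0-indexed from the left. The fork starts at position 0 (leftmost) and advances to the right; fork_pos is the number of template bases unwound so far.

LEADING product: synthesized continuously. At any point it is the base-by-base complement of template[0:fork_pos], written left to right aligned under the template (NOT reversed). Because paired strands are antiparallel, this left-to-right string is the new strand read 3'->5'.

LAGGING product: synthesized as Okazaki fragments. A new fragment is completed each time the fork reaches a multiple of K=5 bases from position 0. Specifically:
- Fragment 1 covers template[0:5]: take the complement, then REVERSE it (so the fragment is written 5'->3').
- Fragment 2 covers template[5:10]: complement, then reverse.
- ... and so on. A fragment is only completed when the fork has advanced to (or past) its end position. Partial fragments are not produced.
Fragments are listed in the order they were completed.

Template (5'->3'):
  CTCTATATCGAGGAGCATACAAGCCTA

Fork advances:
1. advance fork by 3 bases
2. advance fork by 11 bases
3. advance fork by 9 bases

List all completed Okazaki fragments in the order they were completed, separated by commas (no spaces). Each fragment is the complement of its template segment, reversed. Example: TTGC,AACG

Answer: TAGAG,CGATA,CTCCT,GTATG

Derivation:
Step 1: advance 3 -> fork_pos = 0 + 3 = 3. Next multiple of 5 is 5 (not reached); still 0 fragment(s).
Step 2: advance 11 -> fork_pos = 3 + 11 = 14. Reached multiple(s) of 5: 5, 10 -> fragments 1-2 completed (2 total).
Step 3: advance 9 -> fork_pos = 14 + 9 = 23. Reached multiple(s) of 5: 15, 20 -> fragments 3-4 completed (4 total).
Final fork_pos = 23, so 4 fragment(s) are complete. Build each: template segment -> complement -> reverse.
Fragment 1: template[0:5] = CTCTA -> complement GAGAT -> reversed TAGAG
Fragment 2: template[5:10] = TATCG -> complement ATAGC -> reversed CGATA
Fragment 3: template[10:15] = AGGAG -> complement TCCTC -> reversed CTCCT
Fragment 4: template[15:20] = CATAC -> complement GTATG -> reversed GTATG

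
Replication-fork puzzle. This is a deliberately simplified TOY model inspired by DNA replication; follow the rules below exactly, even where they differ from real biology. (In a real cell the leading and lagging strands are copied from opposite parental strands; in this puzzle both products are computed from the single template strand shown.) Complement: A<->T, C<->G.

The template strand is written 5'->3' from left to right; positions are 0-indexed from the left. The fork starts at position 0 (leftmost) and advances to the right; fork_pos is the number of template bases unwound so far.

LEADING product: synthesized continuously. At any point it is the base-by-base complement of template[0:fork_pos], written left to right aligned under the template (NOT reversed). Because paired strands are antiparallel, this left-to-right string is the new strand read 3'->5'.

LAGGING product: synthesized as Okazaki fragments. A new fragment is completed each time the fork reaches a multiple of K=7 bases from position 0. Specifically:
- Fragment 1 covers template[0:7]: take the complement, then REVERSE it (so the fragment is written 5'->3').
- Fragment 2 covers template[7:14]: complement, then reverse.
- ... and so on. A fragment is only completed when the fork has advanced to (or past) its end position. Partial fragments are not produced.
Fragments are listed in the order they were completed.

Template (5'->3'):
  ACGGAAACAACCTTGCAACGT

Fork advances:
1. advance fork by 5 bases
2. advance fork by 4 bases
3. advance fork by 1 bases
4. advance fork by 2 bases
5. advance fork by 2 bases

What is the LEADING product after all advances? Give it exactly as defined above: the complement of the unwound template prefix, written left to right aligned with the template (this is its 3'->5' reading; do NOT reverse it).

Step 1: advance 5 -> fork_pos = 0 + 5 = 5.
Step 2: advance 4 -> fork_pos = 5 + 4 = 9.
Step 3: advance 1 -> fork_pos = 9 + 1 = 10.
Step 4: advance 2 -> fork_pos = 10 + 2 = 12.
Step 5: advance 2 -> fork_pos = 12 + 2 = 14.
Unwound prefix: template[0:14] = ACGGAAACAACCTT
Complement it base by base (A<->T, C<->G), keeping left-to-right order:
  [0:5] ACGGA -> TGCCT
  [5:10] AACAA -> TTGTT
  [10:14] CCTT -> GGAA
Concatenate: TGCCTTTGTTGGAA (length 14; written aligned with the template, i.e. 3'->5').

Answer: TGCCTTTGTTGGAA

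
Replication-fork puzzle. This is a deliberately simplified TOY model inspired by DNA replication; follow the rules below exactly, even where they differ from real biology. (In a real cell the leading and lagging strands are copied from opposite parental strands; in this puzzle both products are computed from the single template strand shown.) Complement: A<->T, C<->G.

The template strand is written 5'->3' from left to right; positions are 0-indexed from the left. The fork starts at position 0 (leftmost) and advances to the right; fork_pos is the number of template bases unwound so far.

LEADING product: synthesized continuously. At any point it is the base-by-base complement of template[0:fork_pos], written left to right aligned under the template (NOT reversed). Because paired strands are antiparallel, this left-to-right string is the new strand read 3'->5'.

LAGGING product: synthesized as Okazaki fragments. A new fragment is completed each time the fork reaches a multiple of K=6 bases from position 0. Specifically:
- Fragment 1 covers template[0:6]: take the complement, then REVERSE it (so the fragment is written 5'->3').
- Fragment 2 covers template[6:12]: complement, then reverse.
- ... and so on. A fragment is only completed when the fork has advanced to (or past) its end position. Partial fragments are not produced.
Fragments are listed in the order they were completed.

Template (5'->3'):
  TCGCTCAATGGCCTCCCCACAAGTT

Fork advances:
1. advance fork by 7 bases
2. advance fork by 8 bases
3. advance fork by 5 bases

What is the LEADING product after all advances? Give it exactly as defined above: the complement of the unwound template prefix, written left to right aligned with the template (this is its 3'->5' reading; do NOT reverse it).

Step 1: advance 7 -> fork_pos = 0 + 7 = 7.
Step 2: advance 8 -> fork_pos = 7 + 8 = 15.
Step 3: advance 5 -> fork_pos = 15 + 5 = 20.
Unwound prefix: template[0:20] = TCGCTCAATGGCCTCCCCAC
Complement it base by base (A<->T, C<->G), keeping left-to-right order:
  [0:5] TCGCT -> AGCGA
  [5:10] CAATG -> GTTAC
  [10:15] GCCTC -> CGGAG
  [15:20] CCCAC -> GGGTG
Concatenate: AGCGAGTTACCGGAGGGGTG (length 20; written aligned with the template, i.e. 3'->5').

Answer: AGCGAGTTACCGGAGGGGTG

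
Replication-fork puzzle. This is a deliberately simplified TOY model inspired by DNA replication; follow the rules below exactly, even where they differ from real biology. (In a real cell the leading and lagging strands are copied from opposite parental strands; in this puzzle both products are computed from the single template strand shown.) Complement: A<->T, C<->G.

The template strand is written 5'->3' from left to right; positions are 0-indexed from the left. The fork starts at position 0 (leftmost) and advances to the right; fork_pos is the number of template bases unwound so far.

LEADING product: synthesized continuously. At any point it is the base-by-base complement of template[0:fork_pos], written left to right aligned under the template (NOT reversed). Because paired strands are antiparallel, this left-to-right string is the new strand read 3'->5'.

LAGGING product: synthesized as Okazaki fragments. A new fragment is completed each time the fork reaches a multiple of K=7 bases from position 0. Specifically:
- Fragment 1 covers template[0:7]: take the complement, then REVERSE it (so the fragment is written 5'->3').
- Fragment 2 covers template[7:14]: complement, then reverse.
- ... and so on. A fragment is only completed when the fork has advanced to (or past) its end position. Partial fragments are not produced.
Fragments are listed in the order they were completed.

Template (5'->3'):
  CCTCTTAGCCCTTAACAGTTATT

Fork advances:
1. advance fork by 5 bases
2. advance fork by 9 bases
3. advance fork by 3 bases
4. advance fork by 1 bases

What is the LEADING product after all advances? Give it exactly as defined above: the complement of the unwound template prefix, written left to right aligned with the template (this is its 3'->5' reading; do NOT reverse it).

Answer: GGAGAATCGGGAATTGTC

Derivation:
Step 1: advance 5 -> fork_pos = 0 + 5 = 5.
Step 2: advance 9 -> fork_pos = 5 + 9 = 14.
Step 3: advance 3 -> fork_pos = 14 + 3 = 17.
Step 4: advance 1 -> fork_pos = 17 + 1 = 18.
Unwound prefix: template[0:18] = CCTCTTAGCCCTTAACAG
Complement it base by base (A<->T, C<->G), keeping left-to-right order:
  [0:5] CCTCT -> GGAGA
  [5:10] TAGCC -> ATCGG
  [10:15] CTTAA -> GAATT
  [15:18] CAG -> GTC
Concatenate: GGAGAATCGGGAATTGTC (length 18; written aligned with the template, i.e. 3'->5').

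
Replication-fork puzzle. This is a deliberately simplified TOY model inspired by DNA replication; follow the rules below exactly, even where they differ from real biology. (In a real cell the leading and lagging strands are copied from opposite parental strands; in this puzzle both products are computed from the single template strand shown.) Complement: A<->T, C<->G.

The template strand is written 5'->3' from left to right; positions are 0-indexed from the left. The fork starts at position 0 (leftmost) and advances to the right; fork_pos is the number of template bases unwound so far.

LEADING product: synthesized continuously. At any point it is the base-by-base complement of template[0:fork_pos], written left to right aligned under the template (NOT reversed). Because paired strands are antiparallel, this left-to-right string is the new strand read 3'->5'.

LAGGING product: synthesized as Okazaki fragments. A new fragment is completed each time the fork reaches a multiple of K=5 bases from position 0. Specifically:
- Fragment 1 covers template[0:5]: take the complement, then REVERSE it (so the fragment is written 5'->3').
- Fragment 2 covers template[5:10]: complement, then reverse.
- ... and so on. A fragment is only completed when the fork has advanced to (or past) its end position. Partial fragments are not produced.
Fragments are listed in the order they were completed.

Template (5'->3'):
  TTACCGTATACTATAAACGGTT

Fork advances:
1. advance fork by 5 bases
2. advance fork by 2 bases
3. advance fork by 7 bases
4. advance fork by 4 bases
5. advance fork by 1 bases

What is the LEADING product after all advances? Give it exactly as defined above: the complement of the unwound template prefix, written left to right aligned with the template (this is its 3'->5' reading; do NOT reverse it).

Answer: AATGGCATATGATATTTGC

Derivation:
Step 1: advance 5 -> fork_pos = 0 + 5 = 5.
Step 2: advance 2 -> fork_pos = 5 + 2 = 7.
Step 3: advance 7 -> fork_pos = 7 + 7 = 14.
Step 4: advance 4 -> fork_pos = 14 + 4 = 18.
Step 5: advance 1 -> fork_pos = 18 + 1 = 19.
Unwound prefix: template[0:19] = TTACCGTATACTATAAACG
Complement it base by base (A<->T, C<->G), keeping left-to-right order:
  [0:5] TTACC -> AATGG
  [5:10] GTATA -> CATAT
  [10:15] CTATA -> GATAT
  [15:19] AACG -> TTGC
Concatenate: AATGGCATATGATATTTGC (length 19; written aligned with the template, i.e. 3'->5').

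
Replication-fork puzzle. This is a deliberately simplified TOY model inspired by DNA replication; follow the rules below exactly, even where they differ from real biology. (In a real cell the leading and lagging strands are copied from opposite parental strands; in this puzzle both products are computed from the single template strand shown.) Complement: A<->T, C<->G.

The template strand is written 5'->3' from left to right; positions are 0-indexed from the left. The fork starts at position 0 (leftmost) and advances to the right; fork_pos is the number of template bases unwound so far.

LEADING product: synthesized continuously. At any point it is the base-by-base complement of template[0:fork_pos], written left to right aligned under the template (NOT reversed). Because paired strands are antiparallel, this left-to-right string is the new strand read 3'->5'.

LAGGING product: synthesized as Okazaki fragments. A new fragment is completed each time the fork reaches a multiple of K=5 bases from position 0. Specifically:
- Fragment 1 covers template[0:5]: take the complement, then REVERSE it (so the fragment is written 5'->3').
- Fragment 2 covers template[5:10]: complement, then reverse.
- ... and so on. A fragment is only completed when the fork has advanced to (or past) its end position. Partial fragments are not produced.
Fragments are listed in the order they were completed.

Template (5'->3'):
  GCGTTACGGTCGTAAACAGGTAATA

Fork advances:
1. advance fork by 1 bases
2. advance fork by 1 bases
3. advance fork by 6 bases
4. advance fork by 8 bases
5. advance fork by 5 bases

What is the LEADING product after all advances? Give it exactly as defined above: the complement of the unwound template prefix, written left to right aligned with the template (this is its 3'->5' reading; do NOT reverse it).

Step 1: advance 1 -> fork_pos = 0 + 1 = 1.
Step 2: advance 1 -> fork_pos = 1 + 1 = 2.
Step 3: advance 6 -> fork_pos = 2 + 6 = 8.
Step 4: advance 8 -> fork_pos = 8 + 8 = 16.
Step 5: advance 5 -> fork_pos = 16 + 5 = 21.
Unwound prefix: template[0:21] = GCGTTACGGTCGTAAACAGGT
Complement it base by base (A<->T, C<->G), keeping left-to-right order:
  [0:5] GCGTT -> CGCAA
  [5:10] ACGGT -> TGCCA
  [10:15] CGTAA -> GCATT
  [15:20] ACAGG -> TGTCC
  [20:21] T -> A
Concatenate: CGCAATGCCAGCATTTGTCCA (length 21; written aligned with the template, i.e. 3'->5').

Answer: CGCAATGCCAGCATTTGTCCA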